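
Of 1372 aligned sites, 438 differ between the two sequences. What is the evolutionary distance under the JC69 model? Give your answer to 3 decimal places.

0.416

p = 438/1372 ≈ 0.319242.
d = −(3/4) ln(1 − 4p/3) = −0.75 ln(1 − 0.425656) = −0.75 ln(0.574344)
  = −0.75 × (-0.554527) = 0.415895 substitutions/site.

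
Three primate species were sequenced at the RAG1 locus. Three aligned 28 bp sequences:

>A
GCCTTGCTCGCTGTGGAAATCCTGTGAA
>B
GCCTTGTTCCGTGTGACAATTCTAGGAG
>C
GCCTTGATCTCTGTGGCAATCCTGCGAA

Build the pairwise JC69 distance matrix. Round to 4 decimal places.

A–B: 9/28 sites differ → p ≈ 0.321429, d = −0.75 ln(1 − 0.428572) = 0.419713 ≈ 0.4197.
A–C: 4/28 sites differ → p ≈ 0.142857, d = −0.75 ln(1 − 0.190476) = 0.158482 ≈ 0.1585.
B–C: 8/28 sites differ → p ≈ 0.285714, d = −0.75 ln(1 − 0.380952) = 0.359679 ≈ 0.3597.

d(A,B) = 0.4197, d(A,C) = 0.1585, d(B,C) = 0.3597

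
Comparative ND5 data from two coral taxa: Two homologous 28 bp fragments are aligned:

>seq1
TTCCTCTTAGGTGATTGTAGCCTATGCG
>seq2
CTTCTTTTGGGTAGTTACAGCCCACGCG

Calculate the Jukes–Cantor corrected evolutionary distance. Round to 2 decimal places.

The sequences differ at 10 of 28 sites (1, 3, 6, 9, 13, 14, 17, 18, 23, 25), so p = 10/28 ≈ 0.357143.
d = −(3/4) ln(1 − 4p/3) = −0.75 ln(1 − 0.476191) = −0.75 ln(0.523809)
  = −0.75 × (-0.646628) = 0.484971 substitutions/site.

0.48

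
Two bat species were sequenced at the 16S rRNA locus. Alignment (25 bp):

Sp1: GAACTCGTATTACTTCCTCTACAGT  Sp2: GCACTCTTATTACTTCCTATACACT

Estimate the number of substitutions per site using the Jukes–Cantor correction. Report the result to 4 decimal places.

The sequences differ at 4 of 25 sites (2, 7, 19, 24), so p = 4/25 = 0.16.
d = −(3/4) ln(1 − 4p/3) = −0.75 ln(1 − 0.213333) = −0.75 ln(0.786667)
  = −0.75 × (-0.239950) = 0.179963 substitutions/site.

0.1800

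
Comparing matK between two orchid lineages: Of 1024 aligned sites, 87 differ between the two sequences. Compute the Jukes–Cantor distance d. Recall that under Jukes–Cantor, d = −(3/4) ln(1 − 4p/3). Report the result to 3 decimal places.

p = 87/1024 ≈ 0.084961.
d = −(3/4) ln(1 − 4p/3) = −0.75 ln(1 − 0.113281) = −0.75 ln(0.886719)
  = −0.75 × (-0.120227) = 0.090170 substitutions/site.

0.090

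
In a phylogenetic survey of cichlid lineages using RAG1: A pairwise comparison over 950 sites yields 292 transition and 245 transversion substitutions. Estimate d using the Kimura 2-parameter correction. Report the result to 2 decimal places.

1.21

P = 292/950 ≈ 0.307368 and Q = 245/950 ≈ 0.257895.
Under the Kimura two-parameter model, d = −½ ln(1 − 2P − Q) − ¼ ln(1 − 2Q).
1 − 2P − Q = 0.127369, giving −½ ln(0.127369) = 1.030333.
1 − 2Q = 0.48421, giving −¼ ln(0.48421) = 0.181309.
d = 1.030333 + 0.181309 = 1.211642.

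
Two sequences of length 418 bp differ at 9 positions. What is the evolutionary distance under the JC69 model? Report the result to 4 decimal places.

p = 9/418 ≈ 0.021531.
d = −(3/4) ln(1 − 4p/3) = −0.75 ln(1 − 0.028708) = −0.75 ln(0.971292)
  = −0.75 × (-0.029128) = 0.021846 substitutions/site.

0.0218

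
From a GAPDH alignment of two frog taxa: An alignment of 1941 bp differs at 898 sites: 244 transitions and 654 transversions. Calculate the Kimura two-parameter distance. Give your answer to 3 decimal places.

P = 244/1941 ≈ 0.125708 and Q = 654/1941 ≈ 0.33694.
Under the Kimura two-parameter model, d = −½ ln(1 − 2P − Q) − ¼ ln(1 − 2Q).
1 − 2P − Q = 0.411644, giving −½ ln(0.411644) = 0.443798.
1 − 2Q = 0.32612, giving −¼ ln(0.32612) = 0.280122.
d = 0.443798 + 0.280122 = 0.723920.

0.724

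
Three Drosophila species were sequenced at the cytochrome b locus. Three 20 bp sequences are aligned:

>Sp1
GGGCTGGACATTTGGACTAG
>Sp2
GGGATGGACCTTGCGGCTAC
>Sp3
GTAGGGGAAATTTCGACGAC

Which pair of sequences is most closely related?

Sp1–Sp2: 6/20 differ, p = 0.300, d = 0.383.
Sp1–Sp3: 8/20 differ, p = 0.400, d = 0.572.
Sp2–Sp3: 9/20 differ, p = 0.450, d = 0.687.
The smallest distance is between Sp1 and Sp2.

Sp1 and Sp2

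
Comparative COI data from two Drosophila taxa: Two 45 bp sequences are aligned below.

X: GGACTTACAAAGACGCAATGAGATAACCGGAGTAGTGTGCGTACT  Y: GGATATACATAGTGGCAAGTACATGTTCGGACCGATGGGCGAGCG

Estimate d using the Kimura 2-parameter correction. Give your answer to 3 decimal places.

0.622

Of 45 sites, 7 differences are transitions and 12 are transversions, so P = 7/45 ≈ 0.155556 and Q = 12/45 ≈ 0.266667.
Under the Kimura two-parameter model, d = −½ ln(1 − 2P − Q) − ¼ ln(1 − 2Q).
1 − 2P − Q = 0.422221, giving −½ ln(0.422221) = 0.431113.
1 − 2Q = 0.466666, giving −¼ ln(0.466666) = 0.190535.
d = 0.431113 + 0.190535 = 0.621648.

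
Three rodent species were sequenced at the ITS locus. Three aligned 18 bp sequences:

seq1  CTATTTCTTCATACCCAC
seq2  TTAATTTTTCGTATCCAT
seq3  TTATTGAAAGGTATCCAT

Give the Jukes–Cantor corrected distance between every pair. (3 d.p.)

d(seq1,seq2) = 0.441, d(seq1,seq3) = 0.824, d(seq2,seq3) = 0.441

seq1–seq2: 6/18 sites differ → p ≈ 0.333333, d = −0.75 ln(1 − 0.444444) = 0.440839 ≈ 0.441.
seq1–seq3: 9/18 sites differ → p = 0.5, d = −0.75 ln(1 − 0.666667) = 0.823960 ≈ 0.824.
seq2–seq3: 6/18 sites differ → p ≈ 0.333333, d = −0.75 ln(1 − 0.444444) = 0.440839 ≈ 0.441.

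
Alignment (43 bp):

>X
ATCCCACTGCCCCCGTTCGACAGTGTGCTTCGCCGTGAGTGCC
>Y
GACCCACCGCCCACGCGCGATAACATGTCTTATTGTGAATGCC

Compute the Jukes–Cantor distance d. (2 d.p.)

The sequences differ at 17 of 43 sites, so p = 17/43 ≈ 0.395349.
d = −(3/4) ln(1 − 4p/3) = −0.75 ln(1 − 0.527132) = −0.75 ln(0.472868)
  = −0.75 × (-0.748939) = 0.561704 substitutions/site.

0.56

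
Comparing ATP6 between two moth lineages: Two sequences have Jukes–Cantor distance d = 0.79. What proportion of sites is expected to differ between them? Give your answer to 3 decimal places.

0.488

p = (3/4)(1 − e^(−4d/3)) = 0.75 × (1 − e^(-1.053333)) = 0.75 × (1 − 0.348773) = 0.488420.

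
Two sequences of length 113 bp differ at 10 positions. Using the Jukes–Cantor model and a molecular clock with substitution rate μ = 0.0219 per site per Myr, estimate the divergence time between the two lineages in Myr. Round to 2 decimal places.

p = 10/113 ≈ 0.088496.
d = −(3/4) ln(1 − 4p/3) = −0.75 ln(1 − 0.117995) = −0.75 ln(0.882005)
  = −0.75 × (-0.125558) = 0.094169 substitutions/site.
Under a molecular clock d = 2μt, so t = d/(2μ) = 0.094169 / (2 × 0.0219) = 2.15 Myr.

2.15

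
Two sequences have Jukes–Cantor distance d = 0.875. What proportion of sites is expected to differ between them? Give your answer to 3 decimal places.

0.516

p = (3/4)(1 − e^(−4d/3)) = 0.75 × (1 − e^(-1.166667)) = 0.75 × (1 − 0.311403) = 0.516448.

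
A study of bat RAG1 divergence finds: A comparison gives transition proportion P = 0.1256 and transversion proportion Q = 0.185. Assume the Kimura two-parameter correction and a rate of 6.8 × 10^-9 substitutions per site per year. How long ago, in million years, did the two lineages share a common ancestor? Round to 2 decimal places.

29.56

Under the Kimura two-parameter model, d = −½ ln(1 − 2P − Q) − ¼ ln(1 − 2Q).
1 − 2P − Q = 0.5638, giving −½ ln(0.5638) = 0.286528.
1 − 2Q = 0.63, giving −¼ ln(0.63) = 0.115509.
d = 0.286528 + 0.115509 = 0.402037.
Under a molecular clock d = 2μt, so t = d/(2μ) = 0.402037 / (2 × 6.8 × 10^-9) = 29.56 million years.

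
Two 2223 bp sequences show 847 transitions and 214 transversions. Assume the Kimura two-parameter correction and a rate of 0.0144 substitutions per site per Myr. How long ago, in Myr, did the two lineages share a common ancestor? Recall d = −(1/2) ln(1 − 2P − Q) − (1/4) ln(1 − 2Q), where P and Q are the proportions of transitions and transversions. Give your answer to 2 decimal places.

P = 847/2223 ≈ 0.381017 and Q = 214/2223 ≈ 0.096266.
Under the Kimura two-parameter model, d = −½ ln(1 − 2P − Q) − ¼ ln(1 − 2Q).
1 − 2P − Q = 0.1417, giving −½ ln(0.1417) = 0.977022.
1 − 2Q = 0.807468, giving −¼ ln(0.807468) = 0.053463.
d = 0.977022 + 0.053463 = 1.030485.
Under a molecular clock d = 2μt, so t = d/(2μ) = 1.030485 / (2 × 0.0144) = 35.78 Myr.

35.78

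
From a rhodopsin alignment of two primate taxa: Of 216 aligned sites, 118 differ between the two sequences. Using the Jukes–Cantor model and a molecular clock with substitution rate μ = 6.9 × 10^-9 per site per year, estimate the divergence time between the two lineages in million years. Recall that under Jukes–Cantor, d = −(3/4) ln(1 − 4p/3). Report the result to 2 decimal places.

70.84

p = 118/216 ≈ 0.546296.
d = −(3/4) ln(1 − 4p/3) = −0.75 ln(1 − 0.728395) = −0.75 ln(0.271605)
  = −0.75 × (-1.303406) = 0.977555 substitutions/site.
Under a molecular clock d = 2μt, so t = d/(2μ) = 0.977555 / (2 × 6.9 × 10^-9) = 70.84 million years.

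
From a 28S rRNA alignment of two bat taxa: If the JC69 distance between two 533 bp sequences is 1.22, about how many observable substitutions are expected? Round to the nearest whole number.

Invert JC69: p = (3/4)(1 − e^(−4d/3)) = 0.75 × (1 − e^(-1.626667)) = 0.75 × (1 − 0.196584) = 0.602562.
Expected differing sites = pL ≈ 0.602562 × 533 = 321.165546 ≈ 321.

321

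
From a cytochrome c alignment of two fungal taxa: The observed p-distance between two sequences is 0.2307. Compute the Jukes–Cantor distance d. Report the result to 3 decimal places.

0.276

d = −(3/4) ln(1 − 4p/3) = −0.75 ln(1 − 0.3076) = −0.75 ln(0.6924)
  = −0.75 × (-0.367591) = 0.275693 substitutions/site.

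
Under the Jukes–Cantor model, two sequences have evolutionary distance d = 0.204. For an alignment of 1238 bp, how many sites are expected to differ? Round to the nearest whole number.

221

Invert JC69: p = (3/4)(1 − e^(−4d/3)) = 0.75 × (1 − e^(-0.272)) = 0.75 × (1 − 0.761854) = 0.178610.
Expected differing sites = pL ≈ 0.178610 × 1238 = 221.11918 ≈ 221.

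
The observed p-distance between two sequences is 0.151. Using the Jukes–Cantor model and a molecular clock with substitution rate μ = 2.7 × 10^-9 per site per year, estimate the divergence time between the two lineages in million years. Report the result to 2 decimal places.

d = −(3/4) ln(1 − 4p/3) = −0.75 ln(1 − 0.201333) = −0.75 ln(0.798667)
  = −0.75 × (-0.224811) = 0.168608 substitutions/site.
Under a molecular clock d = 2μt, so t = d/(2μ) = 0.168608 / (2 × 2.7 × 10^-9) = 31.22 million years.

31.22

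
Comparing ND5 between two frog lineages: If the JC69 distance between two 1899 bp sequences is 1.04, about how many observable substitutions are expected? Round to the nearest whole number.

1068

Invert JC69: p = (3/4)(1 − e^(−4d/3)) = 0.75 × (1 − e^(-1.386667)) = 0.75 × (1 − 0.249907) = 0.562570.
Expected differing sites = pL ≈ 0.562570 × 1899 = 1068.32043 ≈ 1068.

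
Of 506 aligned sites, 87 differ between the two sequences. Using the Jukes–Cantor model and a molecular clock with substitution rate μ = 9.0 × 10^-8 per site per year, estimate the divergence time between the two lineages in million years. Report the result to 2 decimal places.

1.08

p = 87/506 ≈ 0.171937.
d = −(3/4) ln(1 − 4p/3) = −0.75 ln(1 − 0.229249) = −0.75 ln(0.770751)
  = −0.75 × (-0.260390) = 0.195293 substitutions/site.
Under a molecular clock d = 2μt, so t = d/(2μ) = 0.195293 / (2 × 9.0 × 10^-8) = 1.08 million years.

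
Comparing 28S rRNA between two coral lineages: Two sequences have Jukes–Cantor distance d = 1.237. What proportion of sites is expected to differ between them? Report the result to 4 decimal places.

p = (3/4)(1 − e^(−4d/3)) = 0.75 × (1 − e^(-1.649333)) = 0.75 × (1 − 0.192178) = 0.605867.

0.6059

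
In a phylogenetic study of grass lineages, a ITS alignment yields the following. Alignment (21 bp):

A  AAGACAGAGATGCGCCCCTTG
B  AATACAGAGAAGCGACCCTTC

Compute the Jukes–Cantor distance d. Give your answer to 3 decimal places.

0.220

The sequences differ at 4 of 21 sites (3, 11, 15, 21), so p = 4/21 ≈ 0.190476.
d = −(3/4) ln(1 − 4p/3) = −0.75 ln(1 − 0.253968) = −0.75 ln(0.746032)
  = −0.75 × (-0.292987) = 0.219740 substitutions/site.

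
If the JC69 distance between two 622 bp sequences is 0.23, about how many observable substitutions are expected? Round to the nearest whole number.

123

Invert JC69: p = (3/4)(1 − e^(−4d/3)) = 0.75 × (1 − e^(-0.306667)) = 0.75 × (1 − 0.735896) = 0.198078.
Expected differing sites = pL ≈ 0.198078 × 622 = 123.204516 ≈ 123.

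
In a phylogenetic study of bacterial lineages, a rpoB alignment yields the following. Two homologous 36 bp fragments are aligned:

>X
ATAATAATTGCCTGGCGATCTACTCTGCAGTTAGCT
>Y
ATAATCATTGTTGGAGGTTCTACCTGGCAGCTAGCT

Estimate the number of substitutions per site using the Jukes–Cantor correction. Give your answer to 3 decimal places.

The sequences differ at 11 of 36 sites, so p = 11/36 ≈ 0.305556.
d = −(3/4) ln(1 − 4p/3) = −0.75 ln(1 − 0.407408) = −0.75 ln(0.592592)
  = −0.75 × (-0.523249) = 0.392437 substitutions/site.

0.392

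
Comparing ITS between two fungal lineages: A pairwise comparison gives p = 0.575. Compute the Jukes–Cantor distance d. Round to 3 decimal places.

1.091

d = −(3/4) ln(1 − 4p/3) = −0.75 ln(1 − 0.766667) = −0.75 ln(0.233333)
  = −0.75 × (-1.455289) = 1.091467 substitutions/site.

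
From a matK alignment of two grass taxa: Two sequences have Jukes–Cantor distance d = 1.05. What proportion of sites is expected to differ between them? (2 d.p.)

0.57

p = (3/4)(1 − e^(−4d/3)) = 0.75 × (1 − e^(-1.4)) = 0.75 × (1 − 0.246597) = 0.565052.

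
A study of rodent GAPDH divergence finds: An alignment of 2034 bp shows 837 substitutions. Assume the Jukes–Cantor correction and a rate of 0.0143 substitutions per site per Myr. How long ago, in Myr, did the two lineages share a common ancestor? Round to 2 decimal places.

p = 837/2034 ≈ 0.411504.
d = −(3/4) ln(1 − 4p/3) = −0.75 ln(1 − 0.548672) = −0.75 ln(0.451328)
  = −0.75 × (-0.795561) = 0.596671 substitutions/site.
Under a molecular clock d = 2μt, so t = d/(2μ) = 0.596671 / (2 × 0.0143) = 20.86 Myr.

20.86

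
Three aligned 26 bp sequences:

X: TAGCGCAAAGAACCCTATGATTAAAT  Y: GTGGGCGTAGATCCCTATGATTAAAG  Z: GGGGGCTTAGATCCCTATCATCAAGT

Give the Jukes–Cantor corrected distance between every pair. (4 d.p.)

X–Y: 7/26 sites differ → p ≈ 0.269231, d = −0.75 ln(1 − 0.358975) = 0.333515 ≈ 0.3335.
X–Z: 9/26 sites differ → p ≈ 0.346154, d = −0.75 ln(1 − 0.461539) = 0.464280 ≈ 0.4643.
Y–Z: 6/26 sites differ → p ≈ 0.230769, d = −0.75 ln(1 − 0.307692) = 0.275793 ≈ 0.2758.

d(X,Y) = 0.3335, d(X,Z) = 0.4643, d(Y,Z) = 0.2758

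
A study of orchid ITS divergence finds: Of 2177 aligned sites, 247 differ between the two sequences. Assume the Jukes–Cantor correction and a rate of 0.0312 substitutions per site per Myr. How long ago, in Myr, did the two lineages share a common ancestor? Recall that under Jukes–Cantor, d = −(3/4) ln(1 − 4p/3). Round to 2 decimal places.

1.97

p = 247/2177 ≈ 0.113459.
d = −(3/4) ln(1 − 4p/3) = −0.75 ln(1 − 0.151279) = −0.75 ln(0.848721)
  = −0.75 × (-0.164025) = 0.123019 substitutions/site.
Under a molecular clock d = 2μt, so t = d/(2μ) = 0.123019 / (2 × 0.0312) = 1.97 Myr.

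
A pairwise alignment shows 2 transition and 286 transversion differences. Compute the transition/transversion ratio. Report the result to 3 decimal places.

0.007

R = 2/286 = 0.006993… ≈ 0.007 (to 3 d.p.).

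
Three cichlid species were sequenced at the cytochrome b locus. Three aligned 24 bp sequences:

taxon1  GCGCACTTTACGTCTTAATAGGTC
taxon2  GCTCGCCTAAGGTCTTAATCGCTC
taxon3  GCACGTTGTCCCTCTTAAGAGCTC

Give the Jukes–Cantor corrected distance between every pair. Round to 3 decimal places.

d(taxon1,taxon2) = 0.369, d(taxon1,taxon3) = 0.441, d(taxon2,taxon3) = 0.608

taxon1–taxon2: 7/24 sites differ → p ≈ 0.291667, d = −0.75 ln(1 − 0.388889) = 0.369358 ≈ 0.369.
taxon1–taxon3: 8/24 sites differ → p ≈ 0.333333, d = −0.75 ln(1 − 0.444444) = 0.440839 ≈ 0.441.
taxon2–taxon3: 10/24 sites differ → p ≈ 0.416667, d = −0.75 ln(1 − 0.555556) = 0.608198 ≈ 0.608.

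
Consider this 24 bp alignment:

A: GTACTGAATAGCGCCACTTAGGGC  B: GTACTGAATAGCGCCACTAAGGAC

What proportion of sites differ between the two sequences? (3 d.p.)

The sequences differ at 2 of 24 positions (sites 19, 23).
p = 2/24 = 0.083333… ≈ 0.083 (to 3 d.p.).

0.083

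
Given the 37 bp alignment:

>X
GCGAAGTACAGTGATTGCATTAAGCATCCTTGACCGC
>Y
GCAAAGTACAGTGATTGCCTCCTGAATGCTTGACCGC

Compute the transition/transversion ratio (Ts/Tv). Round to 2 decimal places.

0.40

Transitions are A↔G and C↔T; transversions are all other mismatches.
Transitions: 2. Transversions: 5.
R = 2/5 = 0.40.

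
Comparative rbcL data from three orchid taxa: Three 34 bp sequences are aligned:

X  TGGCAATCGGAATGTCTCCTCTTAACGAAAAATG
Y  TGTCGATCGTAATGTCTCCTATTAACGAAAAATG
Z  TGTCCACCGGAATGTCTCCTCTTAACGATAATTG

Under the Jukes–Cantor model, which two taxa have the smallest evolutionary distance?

X and Y

X–Y: 4/34 differ, p = 0.118, d = 0.128.
X–Z: 5/34 differ, p = 0.147, d = 0.164.
Y–Z: 6/34 differ, p = 0.176, d = 0.201.
The smallest distance is between X and Y.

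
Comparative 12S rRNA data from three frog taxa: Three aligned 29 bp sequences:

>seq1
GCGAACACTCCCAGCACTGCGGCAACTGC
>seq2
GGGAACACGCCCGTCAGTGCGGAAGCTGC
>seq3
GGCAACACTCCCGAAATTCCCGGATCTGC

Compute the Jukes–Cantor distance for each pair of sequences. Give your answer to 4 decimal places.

seq1–seq2: 7/29 sites differ → p ≈ 0.241379, d = −0.75 ln(1 − 0.321839) = 0.291278 ≈ 0.2913.
seq1–seq3: 10/29 sites differ → p ≈ 0.344828, d = −0.75 ln(1 − 0.459771) = 0.461822 ≈ 0.4618.
seq2–seq3: 9/29 sites differ → p ≈ 0.310345, d = −0.75 ln(1 − 0.413793) = 0.400562 ≈ 0.4006.

d(seq1,seq2) = 0.2913, d(seq1,seq3) = 0.4618, d(seq2,seq3) = 0.4006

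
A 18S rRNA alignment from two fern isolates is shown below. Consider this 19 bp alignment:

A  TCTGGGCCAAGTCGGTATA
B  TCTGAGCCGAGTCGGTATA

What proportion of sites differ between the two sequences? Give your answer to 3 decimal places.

0.105

The sequences differ at 2 of 19 positions (sites 5, 9).
p = 2/19 = 0.105263… ≈ 0.105 (to 3 d.p.).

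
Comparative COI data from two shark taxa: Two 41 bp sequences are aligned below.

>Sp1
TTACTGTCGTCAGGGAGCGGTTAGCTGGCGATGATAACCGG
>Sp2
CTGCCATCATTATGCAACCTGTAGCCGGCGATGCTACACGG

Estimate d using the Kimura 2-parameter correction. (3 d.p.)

Of 41 sites, 8 differences are transitions and 8 are transversions, so P = 8/41 ≈ 0.195122 and Q = 8/41 ≈ 0.195122.
Under the Kimura two-parameter model, d = −½ ln(1 − 2P − Q) − ¼ ln(1 − 2Q).
1 − 2P − Q = 0.414634, giving −½ ln(0.414634) = 0.440180.
1 − 2Q = 0.609756, giving −¼ ln(0.609756) = 0.123674.
d = 0.440180 + 0.123674 = 0.563854.

0.564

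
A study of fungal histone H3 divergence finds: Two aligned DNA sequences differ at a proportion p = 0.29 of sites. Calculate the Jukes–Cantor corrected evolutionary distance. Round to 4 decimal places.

0.3666

d = −(3/4) ln(1 − 4p/3) = −0.75 ln(1 − 0.386667) = −0.75 ln(0.613333)
  = −0.75 × (-0.488847) = 0.366635 substitutions/site.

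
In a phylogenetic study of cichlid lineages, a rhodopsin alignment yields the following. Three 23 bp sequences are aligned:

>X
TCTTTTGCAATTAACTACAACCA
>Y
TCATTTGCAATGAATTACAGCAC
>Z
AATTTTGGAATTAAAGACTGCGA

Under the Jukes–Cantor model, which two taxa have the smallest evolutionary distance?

X and Y

X–Y: 6/23 differ, p = 0.261, d = 0.321.
X–Z: 8/23 differ, p = 0.348, d = 0.467.
Y–Z: 10/23 differ, p = 0.435, d = 0.650.
The smallest distance is between X and Y.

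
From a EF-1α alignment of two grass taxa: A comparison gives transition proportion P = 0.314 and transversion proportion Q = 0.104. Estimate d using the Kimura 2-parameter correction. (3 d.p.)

Under the Kimura two-parameter model, d = −½ ln(1 − 2P − Q) − ¼ ln(1 − 2Q).
1 − 2P − Q = 0.268, giving −½ ln(0.268) = 0.658384.
1 − 2Q = 0.792, giving −¼ ln(0.792) = 0.058298.
d = 0.658384 + 0.058298 = 0.716682.

0.717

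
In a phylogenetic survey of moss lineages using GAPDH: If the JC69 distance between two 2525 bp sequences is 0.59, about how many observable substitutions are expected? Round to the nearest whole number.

Invert JC69: p = (3/4)(1 − e^(−4d/3)) = 0.75 × (1 − e^(-0.786667)) = 0.75 × (1 − 0.455360) = 0.408480.
Expected differing sites = pL ≈ 0.408480 × 2525 = 1031.412 ≈ 1031.

1031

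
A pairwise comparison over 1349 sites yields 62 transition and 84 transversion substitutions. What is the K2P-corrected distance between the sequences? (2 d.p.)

P = 62/1349 ≈ 0.04596 and Q = 84/1349 ≈ 0.062268.
Under the Kimura two-parameter model, d = −½ ln(1 − 2P − Q) − ¼ ln(1 − 2Q).
1 − 2P − Q = 0.845812, giving −½ ln(0.845812) = 0.083729.
1 − 2Q = 0.875464, giving −¼ ln(0.875464) = 0.033250.
d = 0.083729 + 0.033250 = 0.116979.

0.12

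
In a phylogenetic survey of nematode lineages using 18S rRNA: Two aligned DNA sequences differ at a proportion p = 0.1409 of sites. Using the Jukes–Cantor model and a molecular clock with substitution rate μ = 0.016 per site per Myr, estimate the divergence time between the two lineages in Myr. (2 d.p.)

d = −(3/4) ln(1 − 4p/3) = −0.75 ln(1 − 0.187867) = −0.75 ln(0.812133)
  = −0.75 × (-0.208091) = 0.156068 substitutions/site.
Under a molecular clock d = 2μt, so t = d/(2μ) = 0.156068 / (2 × 0.016) = 4.88 Myr.

4.88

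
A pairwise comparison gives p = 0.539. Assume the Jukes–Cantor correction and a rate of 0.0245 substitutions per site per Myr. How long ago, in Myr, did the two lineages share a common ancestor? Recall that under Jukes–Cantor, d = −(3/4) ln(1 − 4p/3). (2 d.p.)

d = −(3/4) ln(1 − 4p/3) = −0.75 ln(1 − 0.718667) = −0.75 ln(0.281333)
  = −0.75 × (-1.268216) = 0.951162 substitutions/site.
Under a molecular clock d = 2μt, so t = d/(2μ) = 0.951162 / (2 × 0.0245) = 19.41 Myr.

19.41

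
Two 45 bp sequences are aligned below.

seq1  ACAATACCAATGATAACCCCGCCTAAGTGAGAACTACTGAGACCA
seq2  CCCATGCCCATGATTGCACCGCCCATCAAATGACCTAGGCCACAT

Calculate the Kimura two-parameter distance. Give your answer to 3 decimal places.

Of 45 sites, 6 differences are transitions and 16 are transversions, so P = 6/45 ≈ 0.133333 and Q = 16/45 ≈ 0.355556.
Under the Kimura two-parameter model, d = −½ ln(1 − 2P − Q) − ¼ ln(1 − 2Q).
1 − 2P − Q = 0.377778, giving −½ ln(0.377778) = 0.486724.
1 − 2Q = 0.288888, giving −¼ ln(0.288888) = 0.310429.
d = 0.486724 + 0.310429 = 0.797153.

0.797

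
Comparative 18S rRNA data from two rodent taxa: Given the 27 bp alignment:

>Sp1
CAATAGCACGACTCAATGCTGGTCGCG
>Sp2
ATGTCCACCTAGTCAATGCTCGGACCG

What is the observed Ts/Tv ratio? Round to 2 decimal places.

0.08

Transitions are A↔G and C↔T; transversions are all other mismatches.
Transitions: 1. Transversions: 12.
R = 1/12 = 0.083333… ≈ 0.08 (to 2 d.p.).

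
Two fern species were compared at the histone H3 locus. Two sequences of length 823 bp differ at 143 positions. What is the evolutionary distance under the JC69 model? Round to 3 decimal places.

0.198

p = 143/823 ≈ 0.173755.
d = −(3/4) ln(1 − 4p/3) = −0.75 ln(1 − 0.231673) = −0.75 ln(0.768327)
  = −0.75 × (-0.263540) = 0.197655 substitutions/site.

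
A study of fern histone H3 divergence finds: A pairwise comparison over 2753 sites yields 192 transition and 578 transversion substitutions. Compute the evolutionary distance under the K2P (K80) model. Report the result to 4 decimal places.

P = 192/2753 ≈ 0.069742 and Q = 578/2753 ≈ 0.209953.
Under the Kimura two-parameter model, d = −½ ln(1 − 2P − Q) − ¼ ln(1 − 2Q).
1 − 2P − Q = 0.650563, giving −½ ln(0.650563) = 0.214959.
1 − 2Q = 0.580094, giving −¼ ln(0.580094) = 0.136141.
d = 0.214959 + 0.136141 = 0.351100.

0.3511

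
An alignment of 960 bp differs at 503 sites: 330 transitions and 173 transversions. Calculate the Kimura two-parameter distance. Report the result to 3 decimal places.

P = 330/960 = 0.34375 and Q = 173/960 ≈ 0.180208.
Under the Kimura two-parameter model, d = −½ ln(1 − 2P − Q) − ¼ ln(1 − 2Q).
1 − 2P − Q = 0.132292, giving −½ ln(0.132292) = 1.011372.
1 − 2Q = 0.639584, giving −¼ ln(0.639584) = 0.111734.
d = 1.011372 + 0.111734 = 1.123106.

1.123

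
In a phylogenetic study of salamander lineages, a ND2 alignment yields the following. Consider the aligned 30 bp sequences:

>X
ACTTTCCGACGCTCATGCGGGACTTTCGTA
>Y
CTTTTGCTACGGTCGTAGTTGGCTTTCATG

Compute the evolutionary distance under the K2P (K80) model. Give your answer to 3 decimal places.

Of 30 sites, 6 differences are transitions and 7 are transversions, so P = 6/30 = 0.2 and Q = 7/30 ≈ 0.233333.
Under the Kimura two-parameter model, d = −½ ln(1 − 2P − Q) − ¼ ln(1 − 2Q).
1 − 2P − Q = 0.366667, giving −½ ln(0.366667) = 0.501651.
1 − 2Q = 0.533334, giving −¼ ln(0.533334) = 0.157152.
d = 0.501651 + 0.157152 = 0.658803.

0.659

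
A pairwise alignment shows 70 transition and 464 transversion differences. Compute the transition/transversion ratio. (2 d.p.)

R = 70/464 = 0.150862… ≈ 0.15 (to 2 d.p.).

0.15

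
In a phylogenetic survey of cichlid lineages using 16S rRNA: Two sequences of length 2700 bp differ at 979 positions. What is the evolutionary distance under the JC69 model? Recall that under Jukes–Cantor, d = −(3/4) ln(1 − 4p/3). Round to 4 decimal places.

p = 979/2700 ≈ 0.362593.
d = −(3/4) ln(1 − 4p/3) = −0.75 ln(1 − 0.483457) = −0.75 ln(0.516543)
  = −0.75 × (-0.660597) = 0.495448 substitutions/site.

0.4954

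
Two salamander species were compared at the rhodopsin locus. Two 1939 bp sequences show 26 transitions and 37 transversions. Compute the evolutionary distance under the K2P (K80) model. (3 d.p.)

P = 26/1939 ≈ 0.013409 and Q = 37/1939 ≈ 0.019082.
Under the Kimura two-parameter model, d = −½ ln(1 − 2P − Q) − ¼ ln(1 − 2Q).
1 − 2P − Q = 0.9541, giving −½ ln(0.9541) = 0.023493.
1 − 2Q = 0.961836, giving −¼ ln(0.961836) = 0.009728.
d = 0.023493 + 0.009728 = 0.033221.

0.033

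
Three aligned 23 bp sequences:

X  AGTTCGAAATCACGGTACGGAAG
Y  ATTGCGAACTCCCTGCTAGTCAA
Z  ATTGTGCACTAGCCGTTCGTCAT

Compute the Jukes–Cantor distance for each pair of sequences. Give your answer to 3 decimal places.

d(X,Y) = 0.761, d(X,Z) = 0.892, d(Y,Z) = 0.467

X–Y: 11/23 sites differ → p ≈ 0.478261, d = −0.75 ln(1 − 0.637681) = 0.761423 ≈ 0.761.
X–Z: 12/23 sites differ → p ≈ 0.521739, d = −0.75 ln(1 − 0.695652) = 0.892188 ≈ 0.892.
Y–Z: 8/23 sites differ → p ≈ 0.347826, d = −0.75 ln(1 − 0.463768) = 0.467391 ≈ 0.467.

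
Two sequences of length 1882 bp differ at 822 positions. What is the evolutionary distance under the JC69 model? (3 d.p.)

p = 822/1882 ≈ 0.436769.
d = −(3/4) ln(1 − 4p/3) = −0.75 ln(1 − 0.582359) = −0.75 ln(0.417641)
  = −0.75 × (-0.873133) = 0.654850 substitutions/site.

0.655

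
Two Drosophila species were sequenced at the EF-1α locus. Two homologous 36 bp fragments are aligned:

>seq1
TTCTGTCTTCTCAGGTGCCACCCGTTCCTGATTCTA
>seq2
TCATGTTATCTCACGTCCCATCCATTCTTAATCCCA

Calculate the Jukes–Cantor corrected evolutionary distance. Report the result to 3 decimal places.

0.441

The sequences differ at 12 of 36 sites, so p = 12/36 ≈ 0.333333.
d = −(3/4) ln(1 − 4p/3) = −0.75 ln(1 − 0.444444) = −0.75 ln(0.555556)
  = −0.75 × (-0.587786) = 0.440840 substitutions/site.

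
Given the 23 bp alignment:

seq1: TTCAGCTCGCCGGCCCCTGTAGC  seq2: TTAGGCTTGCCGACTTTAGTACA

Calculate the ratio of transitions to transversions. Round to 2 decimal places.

Transitions are A↔G and C↔T; transversions are all other mismatches.
Transitions: 6. Transversions: 4.
R = 6/4 = 1.50.

1.50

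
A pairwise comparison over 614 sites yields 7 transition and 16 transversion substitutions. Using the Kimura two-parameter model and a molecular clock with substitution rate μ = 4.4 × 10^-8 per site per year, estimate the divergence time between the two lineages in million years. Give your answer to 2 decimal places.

P = 7/614 ≈ 0.011401 and Q = 16/614 ≈ 0.026059.
Under the Kimura two-parameter model, d = −½ ln(1 − 2P − Q) − ¼ ln(1 − 2Q).
1 − 2P − Q = 0.951139, giving −½ ln(0.951139) = 0.025048.
1 − 2Q = 0.947882, giving −¼ ln(0.947882) = 0.013381.
d = 0.025048 + 0.013381 = 0.038429.
Under a molecular clock d = 2μt, so t = d/(2μ) = 0.038429 / (2 × 4.4 × 10^-8) = 0.44 million years.

0.44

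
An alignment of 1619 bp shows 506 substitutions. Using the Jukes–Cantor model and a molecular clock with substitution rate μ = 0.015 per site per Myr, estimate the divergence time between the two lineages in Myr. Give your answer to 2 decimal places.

13.48

p = 506/1619 ≈ 0.312539.
d = −(3/4) ln(1 − 4p/3) = −0.75 ln(1 − 0.416719) = −0.75 ln(0.583281)
  = −0.75 × (-0.539086) = 0.404315 substitutions/site.
Under a molecular clock d = 2μt, so t = d/(2μ) = 0.404315 / (2 × 0.015) = 13.48 Myr.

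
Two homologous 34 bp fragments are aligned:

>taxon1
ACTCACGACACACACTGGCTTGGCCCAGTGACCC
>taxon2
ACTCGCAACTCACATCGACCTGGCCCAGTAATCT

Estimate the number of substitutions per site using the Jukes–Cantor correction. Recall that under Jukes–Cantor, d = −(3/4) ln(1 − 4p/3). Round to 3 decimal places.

The sequences differ at 10 of 34 sites (5, 7, 10, 15, 16, 18, 20, 30, 32, 34), so p = 10/34 ≈ 0.294118.
d = −(3/4) ln(1 − 4p/3) = −0.75 ln(1 − 0.392157) = −0.75 ln(0.607843)
  = −0.75 × (-0.497839) = 0.373379 substitutions/site.

0.373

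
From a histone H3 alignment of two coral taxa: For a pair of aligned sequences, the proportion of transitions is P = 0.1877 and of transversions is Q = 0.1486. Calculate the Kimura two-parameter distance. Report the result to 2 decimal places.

0.46

Under the Kimura two-parameter model, d = −½ ln(1 − 2P − Q) − ¼ ln(1 − 2Q).
1 − 2P − Q = 0.476, giving −½ ln(0.476) = 0.371169.
1 − 2Q = 0.7028, giving −¼ ln(0.7028) = 0.088171.
d = 0.371169 + 0.088171 = 0.459340.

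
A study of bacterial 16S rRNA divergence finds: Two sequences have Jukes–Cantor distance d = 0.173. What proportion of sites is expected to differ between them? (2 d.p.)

0.15

p = (3/4)(1 − e^(−4d/3)) = 0.75 × (1 − e^(-0.230667)) = 0.75 × (1 − 0.794004) = 0.154497.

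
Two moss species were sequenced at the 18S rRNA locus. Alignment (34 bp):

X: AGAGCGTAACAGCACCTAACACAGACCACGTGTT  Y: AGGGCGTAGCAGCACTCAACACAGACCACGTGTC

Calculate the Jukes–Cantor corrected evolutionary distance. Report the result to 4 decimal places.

0.1637

The sequences differ at 5 of 34 sites (3, 9, 16, 17, 34), so p = 5/34 ≈ 0.147059.
d = −(3/4) ln(1 − 4p/3) = −0.75 ln(1 − 0.196079) = −0.75 ln(0.803921)
  = −0.75 × (-0.218254) = 0.163691 substitutions/site.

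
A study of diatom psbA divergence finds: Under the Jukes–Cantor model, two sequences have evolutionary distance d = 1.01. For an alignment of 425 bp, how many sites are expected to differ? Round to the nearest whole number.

Invert JC69: p = (3/4)(1 − e^(−4d/3)) = 0.75 × (1 − e^(-1.346667)) = 0.75 × (1 − 0.260106) = 0.554921.
Expected differing sites = pL ≈ 0.554921 × 425 = 235.841425 ≈ 236.

236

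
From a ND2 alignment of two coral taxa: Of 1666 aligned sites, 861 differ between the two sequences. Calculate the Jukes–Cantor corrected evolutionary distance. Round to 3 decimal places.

0.876

p = 861/1666 ≈ 0.516807.
d = −(3/4) ln(1 − 4p/3) = −0.75 ln(1 − 0.689076) = −0.75 ln(0.310924)
  = −0.75 × (-1.168207) = 0.876155 substitutions/site.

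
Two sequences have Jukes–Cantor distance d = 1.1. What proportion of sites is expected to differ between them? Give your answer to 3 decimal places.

0.577

p = (3/4)(1 − e^(−4d/3)) = 0.75 × (1 − e^(-1.466667)) = 0.75 × (1 − 0.230693) = 0.576980.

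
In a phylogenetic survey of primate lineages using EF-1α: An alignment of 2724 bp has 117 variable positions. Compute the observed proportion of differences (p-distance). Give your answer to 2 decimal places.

0.04

p = 117/2724 = 0.042951… ≈ 0.04 (to 2 d.p.).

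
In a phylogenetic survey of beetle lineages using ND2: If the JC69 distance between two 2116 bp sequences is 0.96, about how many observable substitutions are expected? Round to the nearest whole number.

1146

Invert JC69: p = (3/4)(1 − e^(−4d/3)) = 0.75 × (1 − e^(-1.28)) = 0.75 × (1 − 0.278037) = 0.541472.
Expected differing sites = pL ≈ 0.541472 × 2116 = 1145.754752 ≈ 1146.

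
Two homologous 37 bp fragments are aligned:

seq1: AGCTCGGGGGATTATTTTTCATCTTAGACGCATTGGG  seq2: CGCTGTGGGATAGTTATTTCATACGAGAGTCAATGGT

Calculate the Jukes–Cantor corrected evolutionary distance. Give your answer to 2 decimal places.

0.64

The sequences differ at 16 of 37 sites, so p = 16/37 ≈ 0.432432.
d = −(3/4) ln(1 − 4p/3) = −0.75 ln(1 − 0.576576) = −0.75 ln(0.423424)
  = −0.75 × (-0.859381) = 0.644536 substitutions/site.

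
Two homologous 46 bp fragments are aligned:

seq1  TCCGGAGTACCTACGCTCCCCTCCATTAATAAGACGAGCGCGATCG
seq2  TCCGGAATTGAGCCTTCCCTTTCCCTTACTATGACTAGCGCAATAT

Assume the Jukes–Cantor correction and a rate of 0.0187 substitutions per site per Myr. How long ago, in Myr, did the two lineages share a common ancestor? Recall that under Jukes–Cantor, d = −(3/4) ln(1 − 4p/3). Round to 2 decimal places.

14.79

The sequences differ at 18 of 46 sites, so p = 18/46 ≈ 0.391304.
d = −(3/4) ln(1 − 4p/3) = −0.75 ln(1 − 0.521739) = −0.75 ln(0.478261)
  = −0.75 × (-0.737599) = 0.553199 substitutions/site.
Under a molecular clock d = 2μt, so t = d/(2μ) = 0.553199 / (2 × 0.0187) = 14.79 Myr.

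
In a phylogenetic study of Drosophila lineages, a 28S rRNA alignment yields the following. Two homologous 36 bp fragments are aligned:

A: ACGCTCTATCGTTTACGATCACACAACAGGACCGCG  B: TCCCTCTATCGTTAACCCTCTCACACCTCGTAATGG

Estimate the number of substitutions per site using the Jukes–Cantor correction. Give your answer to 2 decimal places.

0.55

The sequences differ at 14 of 36 sites, so p = 14/36 ≈ 0.388889.
d = −(3/4) ln(1 − 4p/3) = −0.75 ln(1 − 0.518519) = −0.75 ln(0.481481)
  = −0.75 × (-0.730889) = 0.548167 substitutions/site.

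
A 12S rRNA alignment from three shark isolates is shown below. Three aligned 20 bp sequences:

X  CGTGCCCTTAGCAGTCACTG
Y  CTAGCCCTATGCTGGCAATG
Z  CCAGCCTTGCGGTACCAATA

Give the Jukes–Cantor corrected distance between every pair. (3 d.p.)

d(X,Y) = 0.471, d(X,Z) = 0.991, d(Y,Z) = 0.572

X–Y: 7/20 sites differ → p = 0.35, d = −0.75 ln(1 − 0.466667) = 0.471457 ≈ 0.471.
X–Z: 11/20 sites differ → p = 0.55, d = −0.75 ln(1 − 0.733333) = 0.991316 ≈ 0.991.
Y–Z: 8/20 sites differ → p = 0.4, d = −0.75 ln(1 − 0.533333) = 0.571605 ≈ 0.572.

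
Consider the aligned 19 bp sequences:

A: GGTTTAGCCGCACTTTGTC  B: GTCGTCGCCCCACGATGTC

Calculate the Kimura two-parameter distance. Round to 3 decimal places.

Of 19 sites, 1 differences are transitions and 6 are transversions, so P = 1/19 ≈ 0.052632 and Q = 6/19 ≈ 0.315789.
Under the Kimura two-parameter model, d = −½ ln(1 − 2P − Q) − ¼ ln(1 − 2Q).
1 − 2P − Q = 0.578947, giving −½ ln(0.578947) = 0.273272.
1 − 2Q = 0.368422, giving −¼ ln(0.368422) = 0.249632.
d = 0.273272 + 0.249632 = 0.522904.

0.523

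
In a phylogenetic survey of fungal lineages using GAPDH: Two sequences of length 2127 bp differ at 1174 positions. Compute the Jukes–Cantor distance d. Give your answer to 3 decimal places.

p = 1174/2127 ≈ 0.551951.
d = −(3/4) ln(1 − 4p/3) = −0.75 ln(1 − 0.735935) = −0.75 ln(0.264065)
  = −0.75 × (-1.331560) = 0.998670 substitutions/site.

0.999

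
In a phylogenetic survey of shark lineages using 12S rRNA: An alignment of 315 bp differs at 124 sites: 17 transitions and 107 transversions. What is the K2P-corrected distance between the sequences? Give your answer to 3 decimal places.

0.581

P = 17/315 ≈ 0.053968 and Q = 107/315 ≈ 0.339683.
Under the Kimura two-parameter model, d = −½ ln(1 − 2P − Q) − ¼ ln(1 − 2Q).
1 − 2P − Q = 0.552381, giving −½ ln(0.552381) = 0.296759.
1 − 2Q = 0.320634, giving −¼ ln(0.320634) = 0.284364.
d = 0.296759 + 0.284364 = 0.581123.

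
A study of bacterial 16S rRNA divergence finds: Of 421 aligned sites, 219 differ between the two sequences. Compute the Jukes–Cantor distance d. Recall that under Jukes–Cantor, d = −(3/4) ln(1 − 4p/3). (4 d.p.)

0.8871

p = 219/421 ≈ 0.52019.
d = −(3/4) ln(1 − 4p/3) = −0.75 ln(1 − 0.693587) = −0.75 ln(0.306413)
  = −0.75 × (-1.182821) = 0.887116 substitutions/site.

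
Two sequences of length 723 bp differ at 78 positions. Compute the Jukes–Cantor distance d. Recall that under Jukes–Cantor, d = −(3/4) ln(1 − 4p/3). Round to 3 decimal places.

p = 78/723 ≈ 0.107884.
d = −(3/4) ln(1 − 4p/3) = −0.75 ln(1 − 0.143845) = −0.75 ln(0.856155)
  = −0.75 × (-0.155304) = 0.116478 substitutions/site.

0.116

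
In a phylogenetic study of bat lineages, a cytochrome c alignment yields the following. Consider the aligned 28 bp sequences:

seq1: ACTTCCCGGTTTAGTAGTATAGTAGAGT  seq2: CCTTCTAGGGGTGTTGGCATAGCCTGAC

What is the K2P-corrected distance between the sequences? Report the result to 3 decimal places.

1.035

Of 28 sites, 8 differences are transitions and 7 are transversions, so P = 8/28 ≈ 0.285714 and Q = 7/28 = 0.25.
Under the Kimura two-parameter model, d = −½ ln(1 − 2P − Q) − ¼ ln(1 − 2Q).
1 − 2P − Q = 0.178572, giving −½ ln(0.178572) = 0.861382.
1 − 2Q = 0.5, giving −¼ ln(0.5) = 0.173287.
d = 0.861382 + 0.173287 = 1.034669.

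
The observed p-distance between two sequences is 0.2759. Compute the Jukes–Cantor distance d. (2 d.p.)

d = −(3/4) ln(1 − 4p/3) = −0.75 ln(1 − 0.367867) = −0.75 ln(0.632133)
  = −0.75 × (-0.458655) = 0.343991 substitutions/site.

0.34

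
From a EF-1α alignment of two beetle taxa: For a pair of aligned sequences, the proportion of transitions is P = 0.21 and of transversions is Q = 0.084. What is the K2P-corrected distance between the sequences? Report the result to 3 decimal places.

Under the Kimura two-parameter model, d = −½ ln(1 − 2P − Q) − ¼ ln(1 − 2Q).
1 − 2P − Q = 0.496, giving −½ ln(0.496) = 0.350590.
1 − 2Q = 0.832, giving −¼ ln(0.832) = 0.045981.
d = 0.350590 + 0.045981 = 0.396571.

0.397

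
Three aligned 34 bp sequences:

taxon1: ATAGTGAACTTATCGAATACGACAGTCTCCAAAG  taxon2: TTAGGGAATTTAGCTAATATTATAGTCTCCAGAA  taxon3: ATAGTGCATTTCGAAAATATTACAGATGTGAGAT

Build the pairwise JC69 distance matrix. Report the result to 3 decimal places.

taxon1–taxon2: 10/34 sites differ → p ≈ 0.294118, d = −0.75 ln(1 − 0.392157) = 0.373379 ≈ 0.373.
taxon1–taxon3: 15/34 sites differ → p ≈ 0.441176, d = −0.75 ln(1 − 0.588235) = 0.665477 ≈ 0.665.
taxon2–taxon3: 13/34 sites differ → p ≈ 0.382353, d = −0.75 ln(1 − 0.509804) = 0.534712 ≈ 0.535.

d(taxon1,taxon2) = 0.373, d(taxon1,taxon3) = 0.665, d(taxon2,taxon3) = 0.535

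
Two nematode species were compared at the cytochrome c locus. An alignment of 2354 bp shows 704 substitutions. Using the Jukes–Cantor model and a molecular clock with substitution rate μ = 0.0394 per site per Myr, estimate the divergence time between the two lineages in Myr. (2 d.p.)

p = 704/2354 ≈ 0.299065.
d = −(3/4) ln(1 − 4p/3) = −0.75 ln(1 − 0.398753) = −0.75 ln(0.601247)
  = −0.75 × (-0.508749) = 0.381562 substitutions/site.
Under a molecular clock d = 2μt, so t = d/(2μ) = 0.381562 / (2 × 0.0394) = 4.84 Myr.

4.84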